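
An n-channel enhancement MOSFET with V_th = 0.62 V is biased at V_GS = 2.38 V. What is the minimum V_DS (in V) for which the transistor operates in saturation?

V_DS,sat = 1.76 V

The boundary between triode and saturation is V_DS = V_GS − V_th = V_ov.
V_ov = 2.38 − 0.62 = 1.76 V.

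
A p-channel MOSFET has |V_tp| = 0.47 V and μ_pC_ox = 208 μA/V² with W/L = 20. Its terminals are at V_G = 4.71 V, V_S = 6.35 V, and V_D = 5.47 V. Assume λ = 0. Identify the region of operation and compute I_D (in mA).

V_SG = V_S − V_G = 6.35 − 4.71 = 1.64 V; V_SD = V_S − V_D = 6.35 − 5.47 = 0.88 V.
k_p = μ_pC_ox · (W/L) = 4.16 mA/V².
V_ov = V_SG − |V_tp| = 1.64 − 0.47 = 1.17 V.
Since V_SD = 0.88 V < V_ov = 1.17 V, the device is in the triode region.
I_D = k_p [V_ov · V_SD − ½ V_SD²] = 4.16 × [1.17 × 0.88 − 0.5 × 0.88²] = 2.67 mA.

Triode; I_D = 2.67 mA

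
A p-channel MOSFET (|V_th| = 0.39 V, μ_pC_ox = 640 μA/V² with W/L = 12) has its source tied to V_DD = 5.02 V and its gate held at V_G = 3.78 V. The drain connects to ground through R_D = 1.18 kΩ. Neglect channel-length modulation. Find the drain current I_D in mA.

V_SG = V_DD − V_G = 5.02 − 3.78 = 1.24 V, so V_ov = 1.24 − 0.39 = 0.85 V.
k_p = μ_pC_ox · (W/L) = 7.68 mA/V².
Assume saturation: I_D = ½ k_p V_ov² = 0.5 × 7.68 × 0.85² = 2.77 mA, giving V_SD = V_DD − I_D R_D = 5.02 − 2.77 × 1.18 = 1.75 V.
V_SD = 1.75 V ≥ V_ov = 0.85 V, confirming saturation.

I_D = 2.77 mA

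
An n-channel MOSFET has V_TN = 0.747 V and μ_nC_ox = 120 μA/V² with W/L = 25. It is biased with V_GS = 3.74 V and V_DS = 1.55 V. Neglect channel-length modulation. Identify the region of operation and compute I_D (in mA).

Triode; I_D = 10.3 mA

k_n = μ_nC_ox · (W/L) = 3 mA/V².
V_ov = V_GS − V_TN = 3.74 − 0.747 = 2.99 V.
Since V_DS = 1.55 V < V_ov = 2.99 V, the device is in the triode region.
I_D = k_n [V_ov · V_DS − ½ V_DS²] = 3 × [2.99 × 1.55 − 0.5 × 1.55²] = 10.3 mA.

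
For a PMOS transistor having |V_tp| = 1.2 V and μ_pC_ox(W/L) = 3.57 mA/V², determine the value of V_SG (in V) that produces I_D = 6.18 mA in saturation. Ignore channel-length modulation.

V_SG = 3.06 V

In saturation I_D = ½ k_p (V_SG − |V_tp|)², so V_SG − |V_tp| = √(2 I_D / k_p) = √(2 × 6.18 / 3.57) = 1.86 V.
V_SG = 1.2 + 1.86 = 3.06 V.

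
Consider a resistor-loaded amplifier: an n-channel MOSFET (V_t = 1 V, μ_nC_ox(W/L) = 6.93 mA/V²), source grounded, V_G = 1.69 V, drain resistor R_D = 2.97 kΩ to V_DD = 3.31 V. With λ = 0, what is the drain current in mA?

I_D = 1.03 mA

V_GS = V_G = 1.69 V, so V_ov = 1.69 − 1 = 0.69 V.
Assume saturation: I_D = ½ k_n V_ov² = 0.5 × 6.93 × 0.69² = 1.65 mA, giving V_DS = V_DD − I_D R_D = 3.31 − 1.65 × 2.97 = -1.59 V.
But -1.59 V < V_ov = 0.69 V, so the device is actually in triode.
In triode I_D = k_n[V_ov V_DS − ½ V_DS²] and I_D = (V_DD − V_DS)/R_D. Equating: 10.3 V_DS² − 15.2 V_DS + 3.31 = 0, giving V_DS = 0.265 V (the root below V_ov).
I_D = (3.31 − 0.265) / 2.97 = 1.03 mA.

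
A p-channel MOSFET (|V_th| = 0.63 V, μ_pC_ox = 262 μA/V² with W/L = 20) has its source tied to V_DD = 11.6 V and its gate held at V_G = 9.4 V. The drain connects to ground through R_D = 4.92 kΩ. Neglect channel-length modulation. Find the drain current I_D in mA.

I_D = 2.29 mA

V_SG = V_DD − V_G = 11.6 − 9.4 = 2.2 V, so V_ov = 2.2 − 0.63 = 1.57 V.
k_p = μ_pC_ox · (W/L) = 5.24 mA/V².
Assume saturation: I_D = ½ k_p V_ov² = 0.5 × 5.24 × 1.57² = 6.46 mA, giving V_SD = V_DD − I_D R_D = 11.6 − 6.46 × 4.92 = -20.2 V.
But -20.2 V < V_ov = 1.57 V, so the device is actually in triode.
In triode I_D = k_p[V_ov V_SD − ½ V_SD²] and I_D = (V_DD − V_SD)/R_D. Equating: 12.9 V_SD² − 41.48 V_SD + 11.6 = 0, giving V_SD = 0.309 V (the root below V_ov).
I_D = (11.6 − 0.309) / 4.92 = 2.29 mA.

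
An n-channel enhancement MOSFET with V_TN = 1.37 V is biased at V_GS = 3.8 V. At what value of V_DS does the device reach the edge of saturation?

V_DS,sat = 2.43 V

The boundary between triode and saturation is V_DS = V_GS − V_TN = V_ov.
V_ov = 3.8 − 1.37 = 2.43 V.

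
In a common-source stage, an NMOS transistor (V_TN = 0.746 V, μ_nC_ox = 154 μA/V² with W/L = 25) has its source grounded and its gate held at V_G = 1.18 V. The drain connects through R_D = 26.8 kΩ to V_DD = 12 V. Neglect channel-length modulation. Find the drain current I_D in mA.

I_D = 0.363 mA

V_GS = V_G = 1.18 V, so V_ov = 1.18 − 0.746 = 0.434 V.
k_n = μ_nC_ox · (W/L) = 3.85 mA/V².
Assume saturation: I_D = ½ k_n V_ov² = 0.5 × 3.85 × 0.434² = 0.363 mA, giving V_DS = V_DD − I_D R_D = 12 − 0.363 × 26.8 = 2.28 V.
V_DS = 2.28 V ≥ V_ov = 0.434 V, confirming saturation.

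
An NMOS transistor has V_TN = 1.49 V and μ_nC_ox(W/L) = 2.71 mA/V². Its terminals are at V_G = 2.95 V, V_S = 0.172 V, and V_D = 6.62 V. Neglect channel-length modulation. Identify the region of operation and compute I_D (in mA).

Saturation; I_D = 2.25 mA

V_GS = V_G − V_S = 2.95 − 0.172 = 2.78 V; V_DS = V_D − V_S = 6.62 − 0.172 = 6.45 V.
V_ov = V_GS − V_TN = 2.78 − 1.49 = 1.29 V.
Since V_DS = 6.45 V ≥ V_ov = 1.29 V, the device is in saturation.
I_D = ½ k_n V_ov² = 0.5 × 2.71 × 1.29² = 2.25 mA.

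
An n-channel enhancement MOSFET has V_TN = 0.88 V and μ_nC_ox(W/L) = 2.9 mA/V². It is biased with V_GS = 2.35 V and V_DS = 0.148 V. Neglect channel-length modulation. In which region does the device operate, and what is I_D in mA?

Triode; I_D = 0.599 mA

V_ov = V_GS − V_TN = 2.35 − 0.88 = 1.47 V.
Since V_DS = 0.148 V < V_ov = 1.47 V, the device is in the triode region.
I_D = k_n [V_ov · V_DS − ½ V_DS²] = 2.9 × [1.47 × 0.148 − 0.5 × 0.148²] = 0.599 mA.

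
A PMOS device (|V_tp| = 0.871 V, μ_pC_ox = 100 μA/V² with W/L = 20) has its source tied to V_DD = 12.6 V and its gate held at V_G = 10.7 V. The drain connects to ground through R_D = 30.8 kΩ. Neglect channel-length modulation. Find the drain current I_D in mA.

V_SG = V_DD − V_G = 12.6 − 10.7 = 1.9 V, so V_ov = 1.9 − 0.871 = 1.03 V.
k_p = μ_pC_ox · (W/L) = 2 mA/V².
Assume saturation: I_D = ½ k_p V_ov² = 0.5 × 2 × 1.03² = 1.06 mA, giving V_SD = V_DD − I_D R_D = 12.6 − 1.06 × 30.8 = -20 V.
But -20 V < V_ov = 1.03 V, so the device is actually in triode.
In triode I_D = k_p[V_ov V_SD − ½ V_SD²] and I_D = (V_DD − V_SD)/R_D. Equating: 30.8 V_SD² − 64.39 V_SD + 12.6 = 0, giving V_SD = 0.219 V (the root below V_ov).
I_D = (12.6 − 0.219) / 30.8 = 0.402 mA.

I_D = 0.402 mA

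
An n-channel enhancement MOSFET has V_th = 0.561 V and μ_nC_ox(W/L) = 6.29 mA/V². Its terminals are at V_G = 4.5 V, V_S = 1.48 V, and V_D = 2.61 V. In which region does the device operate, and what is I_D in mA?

V_GS = V_G − V_S = 4.5 − 1.48 = 3.02 V; V_DS = V_D − V_S = 2.61 − 1.48 = 1.13 V.
V_ov = V_GS − V_th = 3.02 − 0.561 = 2.46 V.
Since V_DS = 1.13 V < V_ov = 2.46 V, the device is in the triode region.
I_D = k_n [V_ov · V_DS − ½ V_DS²] = 6.29 × [2.46 × 1.13 − 0.5 × 1.13²] = 13.5 mA.

Triode; I_D = 13.5 mA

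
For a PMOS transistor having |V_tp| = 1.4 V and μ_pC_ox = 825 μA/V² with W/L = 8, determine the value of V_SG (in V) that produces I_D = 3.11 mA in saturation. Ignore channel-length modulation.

V_SG = 2.37 V

k_p = μ_pC_ox · (W/L) = 6.6 mA/V².
In saturation I_D = ½ k_p (V_SG − |V_tp|)², so V_SG − |V_tp| = √(2 I_D / k_p) = √(2 × 3.11 / 6.6) = 0.971 V.
V_SG = 1.4 + 0.971 = 2.37 V.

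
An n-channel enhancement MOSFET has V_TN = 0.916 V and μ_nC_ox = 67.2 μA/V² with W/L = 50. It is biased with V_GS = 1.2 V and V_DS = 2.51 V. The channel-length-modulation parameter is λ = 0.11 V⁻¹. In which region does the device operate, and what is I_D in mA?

k_n = μ_nC_ox · (W/L) = 3.36 mA/V².
V_ov = V_GS − V_TN = 1.2 − 0.916 = 0.284 V.
Since V_DS = 2.51 V ≥ V_ov = 0.284 V, the device is in saturation.
I_D = ½ k_n V_ov² (1 + λ V_DS) = 0.5 × 3.36 × 0.284² × (1 + 0.11 × 2.51) = 0.173 mA.

Saturation; I_D = 0.173 mA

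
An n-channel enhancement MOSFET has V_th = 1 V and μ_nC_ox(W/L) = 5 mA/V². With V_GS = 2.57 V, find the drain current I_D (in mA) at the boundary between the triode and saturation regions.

I_D = 6.16 mA

At the boundary V_DS = V_ov = V_GS − V_th = 2.57 − 1 = 1.57 V.
I_D = ½ k_n V_ov² = 0.5 × 5 × 1.57² = 6.16 mA.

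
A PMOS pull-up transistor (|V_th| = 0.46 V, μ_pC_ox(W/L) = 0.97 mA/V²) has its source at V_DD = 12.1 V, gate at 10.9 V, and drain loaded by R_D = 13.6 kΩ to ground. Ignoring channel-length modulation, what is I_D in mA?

I_D = 0.266 mA

V_SG = V_DD − V_G = 12.1 − 10.9 = 1.2 V, so V_ov = 1.2 − 0.46 = 0.74 V.
Assume saturation: I_D = ½ k_p V_ov² = 0.5 × 0.97 × 0.74² = 0.266 mA, giving V_SD = V_DD − I_D R_D = 12.1 − 0.266 × 13.6 = 8.49 V.
V_SD = 8.49 V ≥ V_ov = 0.74 V, confirming saturation.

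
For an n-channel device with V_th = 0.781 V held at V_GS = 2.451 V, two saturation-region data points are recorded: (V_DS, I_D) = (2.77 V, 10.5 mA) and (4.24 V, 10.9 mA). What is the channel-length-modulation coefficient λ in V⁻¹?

λ = 0.0279 V⁻¹

With V_GS fixed, I_D ∝ (1 + λ V_DS) in saturation, so I_D2/I_D1 = (1 + λ V_DS2)/(1 + λ V_DS1).
10.9/10.5 = 1.038 = (1 + 4.24 λ)/(1 + 2.77 λ).
Solving: λ (I_D1 V_DS2 − I_D2 V_DS1) = I_D2 − I_D1, so λ = (10.9 − 10.5) / (10.5 × 4.24 − 10.9 × 2.77) = 0.4 / 14.3 = 0.0279 V⁻¹.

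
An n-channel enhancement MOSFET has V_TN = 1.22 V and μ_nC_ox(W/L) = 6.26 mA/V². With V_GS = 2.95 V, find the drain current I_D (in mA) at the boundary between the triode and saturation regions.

I_D = 9.37 mA

At the boundary V_DS = V_ov = V_GS − V_TN = 2.95 − 1.22 = 1.73 V.
I_D = ½ k_n V_ov² = 0.5 × 6.26 × 1.73² = 9.37 mA.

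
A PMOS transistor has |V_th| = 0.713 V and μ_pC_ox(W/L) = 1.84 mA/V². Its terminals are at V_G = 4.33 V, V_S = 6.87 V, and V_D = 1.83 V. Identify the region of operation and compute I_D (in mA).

Saturation; I_D = 3.07 mA

V_SG = V_S − V_G = 6.87 − 4.33 = 2.54 V; V_SD = V_S − V_D = 6.87 − 1.83 = 5.04 V.
V_ov = V_SG − |V_th| = 2.54 − 0.713 = 1.83 V.
Since V_SD = 5.04 V ≥ V_ov = 1.83 V, the device is in saturation.
I_D = ½ k_p V_ov² = 0.5 × 1.84 × 1.83² = 3.07 mA.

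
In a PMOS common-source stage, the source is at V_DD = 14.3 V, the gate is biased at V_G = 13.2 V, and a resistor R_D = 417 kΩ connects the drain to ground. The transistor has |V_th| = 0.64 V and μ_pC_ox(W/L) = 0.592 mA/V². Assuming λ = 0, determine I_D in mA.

I_D = 0.0339 mA

V_SG = V_DD − V_G = 14.3 − 13.2 = 1.1 V, so V_ov = 1.1 − 0.64 = 0.46 V.
Assume saturation: I_D = ½ k_p V_ov² = 0.5 × 0.592 × 0.46² = 0.0626 mA, giving V_SD = V_DD − I_D R_D = 14.3 − 0.0626 × 417 = -11.8 V.
But -11.8 V < V_ov = 0.46 V, so the device is actually in triode.
In triode I_D = k_p[V_ov V_SD − ½ V_SD²] and I_D = (V_DD − V_SD)/R_D. Equating: 123 V_SD² − 114.6 V_SD + 14.3 = 0, giving V_SD = 0.149 V (the root below V_ov).
I_D = (14.3 − 0.149) / 417 = 0.0339 mA.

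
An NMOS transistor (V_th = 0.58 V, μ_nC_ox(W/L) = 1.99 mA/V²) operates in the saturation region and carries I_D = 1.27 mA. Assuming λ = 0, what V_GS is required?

In saturation I_D = ½ k_n (V_GS − V_th)², so V_GS − V_th = √(2 I_D / k_n) = √(2 × 1.27 / 1.99) = 1.13 V.
V_GS = 0.58 + 1.13 = 1.71 V.

V_GS = 1.71 V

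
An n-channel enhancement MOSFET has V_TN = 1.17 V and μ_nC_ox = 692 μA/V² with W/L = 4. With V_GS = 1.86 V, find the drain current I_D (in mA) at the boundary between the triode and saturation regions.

I_D = 0.659 mA

At the boundary V_DS = V_ov = V_GS − V_TN = 1.86 − 1.17 = 0.69 V.
k_n = μ_nC_ox · (W/L) = 2.768 mA/V².
I_D = ½ k_n V_ov² = 0.5 × 2.768 × 0.69² = 0.659 mA.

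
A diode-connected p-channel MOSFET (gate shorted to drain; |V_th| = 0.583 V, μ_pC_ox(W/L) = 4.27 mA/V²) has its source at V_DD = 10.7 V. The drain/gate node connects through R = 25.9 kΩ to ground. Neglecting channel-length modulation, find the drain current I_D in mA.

I_D = 0.374 mA

With gate tied to drain, V_SG = V_SD ≥ V_SG − |V_th|, so the device is in saturation.
KCL at the drain: ½ k_p (V_SG − |V_th|)² = (V_DD − V_SG)/R.
Let x = V_SG − 0.583. Then 55.3 x² + x − 10.12 = 0, giving x = 0.419 V (positive root), so V_SG = 1 V.
I_D = (V_DD − V_SG)/R = (10.7 − 1) / 25.9 = 0.374 mA.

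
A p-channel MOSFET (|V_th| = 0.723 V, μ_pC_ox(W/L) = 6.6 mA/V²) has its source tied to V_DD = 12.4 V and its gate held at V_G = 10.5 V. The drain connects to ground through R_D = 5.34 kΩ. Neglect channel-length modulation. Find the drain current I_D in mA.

V_SG = V_DD − V_G = 12.4 − 10.5 = 1.9 V, so V_ov = 1.9 − 0.723 = 1.18 V.
Assume saturation: I_D = ½ k_p V_ov² = 0.5 × 6.6 × 1.18² = 4.57 mA, giving V_SD = V_DD − I_D R_D = 12.4 − 4.57 × 5.34 = -12 V.
But -12 V < V_ov = 1.18 V, so the device is actually in triode.
In triode I_D = k_p[V_ov V_SD − ½ V_SD²] and I_D = (V_DD − V_SD)/R_D. Equating: 17.6 V_SD² − 42.48 V_SD + 12.4 = 0, giving V_SD = 0.34 V (the root below V_ov).
I_D = (12.4 − 0.34) / 5.34 = 2.26 mA.

I_D = 2.26 mA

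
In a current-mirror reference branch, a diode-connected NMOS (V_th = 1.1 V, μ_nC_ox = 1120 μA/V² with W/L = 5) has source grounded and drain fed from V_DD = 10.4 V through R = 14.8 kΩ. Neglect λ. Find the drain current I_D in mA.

With gate tied to drain, V_GS = V_DS ≥ V_GS − V_th, so the device is in saturation.
k_n = μ_nC_ox · (W/L) = 5.6 mA/V².
KCL at the drain: ½ k_n (V_GS − V_th)² = (V_DD − V_GS)/R.
Let x = V_GS − 1.1. Then 41.4 x² + x − 9.3 = 0, giving x = 0.462 V (positive root), so V_GS = 1.56 V.
I_D = (V_DD − V_GS)/R = (10.4 − 1.56) / 14.8 = 0.597 mA.

I_D = 0.597 mA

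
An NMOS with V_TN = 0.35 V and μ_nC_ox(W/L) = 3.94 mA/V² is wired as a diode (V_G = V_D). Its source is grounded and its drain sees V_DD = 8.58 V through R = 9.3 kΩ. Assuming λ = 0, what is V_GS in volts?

V_GS = 0.993 V

With gate tied to drain, V_GS = V_DS ≥ V_GS − V_TN, so the device is in saturation.
KCL at the drain: ½ k_n (V_GS − V_TN)² = (V_DD − V_GS)/R.
Let x = V_GS − 0.35. Then 18.3 x² + x − 8.23 = 0, giving x = 0.643 V (positive root), so V_GS = 0.993 V.
I_D = (V_DD − V_GS)/R = (8.58 − 0.993) / 9.3 = 0.816 mA.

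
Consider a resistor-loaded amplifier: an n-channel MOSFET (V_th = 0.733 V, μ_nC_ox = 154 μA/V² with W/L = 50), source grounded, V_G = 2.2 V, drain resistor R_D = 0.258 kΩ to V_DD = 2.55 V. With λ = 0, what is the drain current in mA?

V_GS = V_G = 2.2 V, so V_ov = 2.2 − 0.733 = 1.47 V.
k_n = μ_nC_ox · (W/L) = 7.7 mA/V².
Assume saturation: I_D = ½ k_n V_ov² = 0.5 × 7.7 × 1.47² = 8.29 mA, giving V_DS = V_DD − I_D R_D = 2.55 − 8.29 × 0.258 = 0.412 V.
But 0.412 V < V_ov = 1.47 V, so the device is actually in triode.
In triode I_D = k_n[V_ov V_DS − ½ V_DS²] and I_D = (V_DD − V_DS)/R_D. Equating: 0.993 V_DS² − 3.914 V_DS + 2.55 = 0, giving V_DS = 0.824 V (the root below V_ov).
I_D = (2.55 − 0.824) / 0.258 = 6.69 mA.

I_D = 6.69 mA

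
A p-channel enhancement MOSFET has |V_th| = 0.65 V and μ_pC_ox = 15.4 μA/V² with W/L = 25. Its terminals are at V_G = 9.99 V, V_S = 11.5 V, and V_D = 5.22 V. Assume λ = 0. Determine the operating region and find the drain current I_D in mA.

Saturation; I_D = 0.142 mA

V_SG = V_S − V_G = 11.5 − 9.99 = 1.51 V; V_SD = V_S − V_D = 11.5 − 5.22 = 6.28 V.
k_p = μ_pC_ox · (W/L) = 0.385 mA/V².
V_ov = V_SG − |V_th| = 1.51 − 0.65 = 0.86 V.
Since V_SD = 6.28 V ≥ V_ov = 0.86 V, the device is in saturation.
I_D = ½ k_p V_ov² = 0.5 × 0.385 × 0.86² = 0.142 mA.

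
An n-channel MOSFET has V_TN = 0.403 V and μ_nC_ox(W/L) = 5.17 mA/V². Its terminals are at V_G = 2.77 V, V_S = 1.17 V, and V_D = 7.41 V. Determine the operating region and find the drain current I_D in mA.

Saturation; I_D = 3.70 mA

V_GS = V_G − V_S = 2.77 − 1.17 = 1.6 V; V_DS = V_D − V_S = 7.41 − 1.17 = 6.24 V.
V_ov = V_GS − V_TN = 1.6 − 0.403 = 1.2 V.
Since V_DS = 6.24 V ≥ V_ov = 1.2 V, the device is in saturation.
I_D = ½ k_n V_ov² = 0.5 × 5.17 × 1.2² = 3.7 mA.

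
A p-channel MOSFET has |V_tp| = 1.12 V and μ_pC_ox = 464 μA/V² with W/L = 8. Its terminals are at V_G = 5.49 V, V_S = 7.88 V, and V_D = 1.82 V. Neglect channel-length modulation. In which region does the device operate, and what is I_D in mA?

Saturation; I_D = 2.99 mA

V_SG = V_S − V_G = 7.88 − 5.49 = 2.39 V; V_SD = V_S − V_D = 7.88 − 1.82 = 6.06 V.
k_p = μ_pC_ox · (W/L) = 3.712 mA/V².
V_ov = V_SG − |V_tp| = 2.39 − 1.12 = 1.27 V.
Since V_SD = 6.06 V ≥ V_ov = 1.27 V, the device is in saturation.
I_D = ½ k_p V_ov² = 0.5 × 3.712 × 1.27² = 2.99 mA.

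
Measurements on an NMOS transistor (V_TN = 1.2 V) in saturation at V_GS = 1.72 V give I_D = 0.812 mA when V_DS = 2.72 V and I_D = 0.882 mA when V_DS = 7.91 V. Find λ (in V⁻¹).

With V_GS fixed, I_D ∝ (1 + λ V_DS) in saturation, so I_D2/I_D1 = (1 + λ V_DS2)/(1 + λ V_DS1).
0.882/0.812 = 1.086 = (1 + 7.91 λ)/(1 + 2.72 λ).
Solving: λ (I_D1 V_DS2 − I_D2 V_DS1) = I_D2 − I_D1, so λ = (0.882 − 0.812) / (0.812 × 7.91 − 0.882 × 2.72) = 0.07 / 4.02 = 0.0174 V⁻¹.

λ = 0.0174 V⁻¹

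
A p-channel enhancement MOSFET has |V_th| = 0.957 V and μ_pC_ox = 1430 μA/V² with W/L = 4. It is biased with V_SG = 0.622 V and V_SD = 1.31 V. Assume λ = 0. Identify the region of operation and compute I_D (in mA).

V_SG = 0.622 V < |V_th| = 0.957 V, so the transistor is in cutoff.

Cutoff; I_D = 0 mA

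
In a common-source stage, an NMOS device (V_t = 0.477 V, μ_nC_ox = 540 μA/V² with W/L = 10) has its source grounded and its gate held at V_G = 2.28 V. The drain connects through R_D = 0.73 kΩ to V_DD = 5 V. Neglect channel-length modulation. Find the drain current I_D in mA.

V_GS = V_G = 2.28 V, so V_ov = 2.28 − 0.477 = 1.8 V.
k_n = μ_nC_ox · (W/L) = 5.4 mA/V².
Assume saturation: I_D = ½ k_n V_ov² = 0.5 × 5.4 × 1.8² = 8.78 mA, giving V_DS = V_DD − I_D R_D = 5 − 8.78 × 0.73 = -1.41 V.
But -1.41 V < V_ov = 1.8 V, so the device is actually in triode.
In triode I_D = k_n[V_ov V_DS − ½ V_DS²] and I_D = (V_DD − V_DS)/R_D. Equating: 1.97 V_DS² − 8.107 V_DS + 5 = 0, giving V_DS = 0.755 V (the root below V_ov).
I_D = (5 − 0.755) / 0.73 = 5.81 mA.

I_D = 5.81 mA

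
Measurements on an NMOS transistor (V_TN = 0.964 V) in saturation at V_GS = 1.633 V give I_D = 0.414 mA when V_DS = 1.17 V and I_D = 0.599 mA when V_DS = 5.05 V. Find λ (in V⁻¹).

λ = 0.133 V⁻¹

With V_GS fixed, I_D ∝ (1 + λ V_DS) in saturation, so I_D2/I_D1 = (1 + λ V_DS2)/(1 + λ V_DS1).
0.599/0.414 = 1.447 = (1 + 5.05 λ)/(1 + 1.17 λ).
Solving: λ (I_D1 V_DS2 − I_D2 V_DS1) = I_D2 − I_D1, so λ = (0.599 − 0.414) / (0.414 × 5.05 − 0.599 × 1.17) = 0.185 / 1.39 = 0.133 V⁻¹.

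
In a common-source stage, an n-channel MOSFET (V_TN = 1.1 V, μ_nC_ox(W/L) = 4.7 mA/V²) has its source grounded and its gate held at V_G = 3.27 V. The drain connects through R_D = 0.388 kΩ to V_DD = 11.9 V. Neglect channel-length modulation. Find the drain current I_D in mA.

I_D = 11.1 mA

V_GS = V_G = 3.27 V, so V_ov = 3.27 − 1.1 = 2.17 V.
Assume saturation: I_D = ½ k_n V_ov² = 0.5 × 4.7 × 2.17² = 11.1 mA, giving V_DS = V_DD − I_D R_D = 11.9 − 11.1 × 0.388 = 7.61 V.
V_DS = 7.61 V ≥ V_ov = 2.17 V, confirming saturation.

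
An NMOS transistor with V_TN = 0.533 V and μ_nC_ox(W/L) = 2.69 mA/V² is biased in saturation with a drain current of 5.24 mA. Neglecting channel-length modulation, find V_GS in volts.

In saturation I_D = ½ k_n (V_GS − V_TN)², so V_GS − V_TN = √(2 I_D / k_n) = √(2 × 5.24 / 2.69) = 1.97 V.
V_GS = 0.533 + 1.97 = 2.51 V.

V_GS = 2.51 V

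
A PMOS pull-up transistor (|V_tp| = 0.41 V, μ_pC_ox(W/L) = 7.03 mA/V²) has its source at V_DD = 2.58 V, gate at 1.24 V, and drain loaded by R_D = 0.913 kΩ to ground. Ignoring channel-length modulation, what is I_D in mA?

V_SG = V_DD − V_G = 2.58 − 1.24 = 1.34 V, so V_ov = 1.34 − 0.41 = 0.93 V.
Assume saturation: I_D = ½ k_p V_ov² = 0.5 × 7.03 × 0.93² = 3.04 mA, giving V_SD = V_DD − I_D R_D = 2.58 − 3.04 × 0.913 = -0.196 V.
But -0.196 V < V_ov = 0.93 V, so the device is actually in triode.
In triode I_D = k_p[V_ov V_SD − ½ V_SD²] and I_D = (V_DD − V_SD)/R_D. Equating: 3.21 V_SD² − 6.969 V_SD + 2.58 = 0, giving V_SD = 0.473 V (the root below V_ov).
I_D = (2.58 − 0.473) / 0.913 = 2.31 mA.

I_D = 2.31 mA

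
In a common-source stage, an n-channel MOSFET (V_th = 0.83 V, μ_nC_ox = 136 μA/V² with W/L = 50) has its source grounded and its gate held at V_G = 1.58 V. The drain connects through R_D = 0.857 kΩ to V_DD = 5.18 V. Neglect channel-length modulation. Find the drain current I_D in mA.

I_D = 1.91 mA

V_GS = V_G = 1.58 V, so V_ov = 1.58 − 0.83 = 0.75 V.
k_n = μ_nC_ox · (W/L) = 6.8 mA/V².
Assume saturation: I_D = ½ k_n V_ov² = 0.5 × 6.8 × 0.75² = 1.91 mA, giving V_DS = V_DD − I_D R_D = 5.18 − 1.91 × 0.857 = 3.54 V.
V_DS = 3.54 V ≥ V_ov = 0.75 V, confirming saturation.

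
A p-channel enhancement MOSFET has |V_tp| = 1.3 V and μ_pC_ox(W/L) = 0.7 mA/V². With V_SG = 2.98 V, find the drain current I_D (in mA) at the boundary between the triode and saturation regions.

I_D = 0.988 mA

At the boundary V_SD = V_ov = V_SG − |V_tp| = 2.98 − 1.3 = 1.68 V.
I_D = ½ k_p V_ov² = 0.5 × 0.7 × 1.68² = 0.988 mA.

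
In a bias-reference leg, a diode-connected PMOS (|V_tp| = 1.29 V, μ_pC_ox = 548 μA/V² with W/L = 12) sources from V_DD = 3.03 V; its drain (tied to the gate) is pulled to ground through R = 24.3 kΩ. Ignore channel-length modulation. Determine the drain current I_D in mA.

With gate tied to drain, V_SG = V_SD ≥ V_SG − |V_tp|, so the device is in saturation.
k_p = μ_pC_ox · (W/L) = 6.576 mA/V².
KCL at the drain: ½ k_p (V_SG − |V_tp|)² = (V_DD − V_SG)/R.
Let x = V_SG − 1.29. Then 79.9 x² + x − 1.74 = 0, giving x = 0.141 V (positive root), so V_SG = 1.43 V.
I_D = (V_DD − V_SG)/R = (3.03 − 1.43) / 24.3 = 0.0658 mA.

I_D = 0.0658 mA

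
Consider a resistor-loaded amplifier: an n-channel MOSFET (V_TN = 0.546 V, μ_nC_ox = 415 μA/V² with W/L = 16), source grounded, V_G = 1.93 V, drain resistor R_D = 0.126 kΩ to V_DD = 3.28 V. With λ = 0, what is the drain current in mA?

V_GS = V_G = 1.93 V, so V_ov = 1.93 − 0.546 = 1.38 V.
k_n = μ_nC_ox · (W/L) = 6.64 mA/V².
Assume saturation: I_D = ½ k_n V_ov² = 0.5 × 6.64 × 1.38² = 6.36 mA, giving V_DS = V_DD − I_D R_D = 3.28 − 6.36 × 0.126 = 2.48 V.
V_DS = 2.48 V ≥ V_ov = 1.38 V, confirming saturation.

I_D = 6.36 mA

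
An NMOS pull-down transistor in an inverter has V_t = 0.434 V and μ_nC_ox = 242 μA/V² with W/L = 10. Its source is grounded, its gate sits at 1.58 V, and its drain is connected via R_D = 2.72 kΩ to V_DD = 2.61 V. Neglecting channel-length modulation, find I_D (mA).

V_GS = V_G = 1.58 V, so V_ov = 1.58 − 0.434 = 1.15 V.
k_n = μ_nC_ox · (W/L) = 2.42 mA/V².
Assume saturation: I_D = ½ k_n V_ov² = 0.5 × 2.42 × 1.15² = 1.59 mA, giving V_DS = V_DD − I_D R_D = 2.61 − 1.59 × 2.72 = -1.71 V.
But -1.71 V < V_ov = 1.15 V, so the device is actually in triode.
In triode I_D = k_n[V_ov V_DS − ½ V_DS²] and I_D = (V_DD − V_DS)/R_D. Equating: 3.29 V_DS² − 8.543 V_DS + 2.61 = 0, giving V_DS = 0.354 V (the root below V_ov).
I_D = (2.61 − 0.354) / 2.72 = 0.83 mA.

I_D = 0.830 mA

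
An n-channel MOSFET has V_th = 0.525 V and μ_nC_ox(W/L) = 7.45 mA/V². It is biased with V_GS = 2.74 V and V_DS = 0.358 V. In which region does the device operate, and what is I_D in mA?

V_ov = V_GS − V_th = 2.74 − 0.525 = 2.22 V.
Since V_DS = 0.358 V < V_ov = 2.22 V, the device is in the triode region.
I_D = k_n [V_ov · V_DS − ½ V_DS²] = 7.45 × [2.22 × 0.358 − 0.5 × 0.358²] = 5.43 mA.

Triode; I_D = 5.43 mA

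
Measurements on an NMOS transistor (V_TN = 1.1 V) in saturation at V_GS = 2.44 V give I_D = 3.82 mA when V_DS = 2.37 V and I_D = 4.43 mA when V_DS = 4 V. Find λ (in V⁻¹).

With V_GS fixed, I_D ∝ (1 + λ V_DS) in saturation, so I_D2/I_D1 = (1 + λ V_DS2)/(1 + λ V_DS1).
4.43/3.82 = 1.16 = (1 + 4 λ)/(1 + 2.37 λ).
Solving: λ (I_D1 V_DS2 − I_D2 V_DS1) = I_D2 − I_D1, so λ = (4.43 − 3.82) / (3.82 × 4 − 4.43 × 2.37) = 0.61 / 4.78 = 0.128 V⁻¹.

λ = 0.128 V⁻¹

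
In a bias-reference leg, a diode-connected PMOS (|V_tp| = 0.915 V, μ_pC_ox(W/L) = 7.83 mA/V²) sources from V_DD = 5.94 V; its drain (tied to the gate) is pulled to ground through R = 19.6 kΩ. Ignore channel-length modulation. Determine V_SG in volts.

V_SG = 1.16 V

With gate tied to drain, V_SG = V_SD ≥ V_SG − |V_tp|, so the device is in saturation.
KCL at the drain: ½ k_p (V_SG − |V_tp|)² = (V_DD − V_SG)/R.
Let x = V_SG − 0.915. Then 76.7 x² + x − 5.025 = 0, giving x = 0.249 V (positive root), so V_SG = 1.16 V.
I_D = (V_DD − V_SG)/R = (5.94 − 1.16) / 19.6 = 0.244 mA.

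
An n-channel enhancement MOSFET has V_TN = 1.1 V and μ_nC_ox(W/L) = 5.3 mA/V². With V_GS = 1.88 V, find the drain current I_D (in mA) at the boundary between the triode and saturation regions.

At the boundary V_DS = V_ov = V_GS − V_TN = 1.88 − 1.1 = 0.78 V.
I_D = ½ k_n V_ov² = 0.5 × 5.3 × 0.78² = 1.61 mA.

I_D = 1.61 mA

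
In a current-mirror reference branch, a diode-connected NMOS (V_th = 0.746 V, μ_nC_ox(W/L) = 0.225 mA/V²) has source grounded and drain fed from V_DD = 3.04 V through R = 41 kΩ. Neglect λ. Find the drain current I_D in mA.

With gate tied to drain, V_GS = V_DS ≥ V_GS − V_th, so the device is in saturation.
KCL at the drain: ½ k_n (V_GS − V_th)² = (V_DD − V_GS)/R.
Let x = V_GS − 0.746. Then 4.61 x² + x − 2.294 = 0, giving x = 0.605 V (positive root), so V_GS = 1.35 V.
I_D = (V_DD − V_GS)/R = (3.04 − 1.35) / 41 = 0.0412 mA.

I_D = 0.0412 mA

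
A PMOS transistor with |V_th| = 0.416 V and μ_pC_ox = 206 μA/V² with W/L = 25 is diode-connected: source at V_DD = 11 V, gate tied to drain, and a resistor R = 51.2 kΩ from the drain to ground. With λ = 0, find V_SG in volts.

With gate tied to drain, V_SG = V_SD ≥ V_SG − |V_th|, so the device is in saturation.
k_p = μ_pC_ox · (W/L) = 5.15 mA/V².
KCL at the drain: ½ k_p (V_SG − |V_th|)² = (V_DD − V_SG)/R.
Let x = V_SG − 0.416. Then 132 x² + x − 10.58 = 0, giving x = 0.28 V (positive root), so V_SG = 0.696 V.
I_D = (V_DD − V_SG)/R = (11 − 0.696) / 51.2 = 0.201 mA.

V_SG = 0.696 V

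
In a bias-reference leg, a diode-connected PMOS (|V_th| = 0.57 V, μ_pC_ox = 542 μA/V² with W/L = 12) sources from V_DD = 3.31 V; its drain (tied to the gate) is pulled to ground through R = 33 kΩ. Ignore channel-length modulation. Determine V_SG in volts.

With gate tied to drain, V_SG = V_SD ≥ V_SG − |V_th|, so the device is in saturation.
k_p = μ_pC_ox · (W/L) = 6.504 mA/V².
KCL at the drain: ½ k_p (V_SG − |V_th|)² = (V_DD − V_SG)/R.
Let x = V_SG − 0.57. Then 107 x² + x − 2.74 = 0, giving x = 0.155 V (positive root), so V_SG = 0.725 V.
I_D = (V_DD − V_SG)/R = (3.31 − 0.725) / 33 = 0.0783 mA.

V_SG = 0.725 V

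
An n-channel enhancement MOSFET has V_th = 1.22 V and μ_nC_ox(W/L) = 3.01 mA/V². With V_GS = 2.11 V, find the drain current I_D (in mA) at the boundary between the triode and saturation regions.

At the boundary V_DS = V_ov = V_GS − V_th = 2.11 − 1.22 = 0.89 V.
I_D = ½ k_n V_ov² = 0.5 × 3.01 × 0.89² = 1.19 mA.

I_D = 1.19 mA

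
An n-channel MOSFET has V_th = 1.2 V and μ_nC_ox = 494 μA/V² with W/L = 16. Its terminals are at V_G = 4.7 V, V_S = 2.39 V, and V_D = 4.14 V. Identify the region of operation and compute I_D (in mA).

Saturation; I_D = 4.87 mA

V_GS = V_G − V_S = 4.7 − 2.39 = 2.31 V; V_DS = V_D − V_S = 4.14 − 2.39 = 1.75 V.
k_n = μ_nC_ox · (W/L) = 7.904 mA/V².
V_ov = V_GS − V_th = 2.31 − 1.2 = 1.11 V.
Since V_DS = 1.75 V ≥ V_ov = 1.11 V, the device is in saturation.
I_D = ½ k_n V_ov² = 0.5 × 7.904 × 1.11² = 4.87 mA.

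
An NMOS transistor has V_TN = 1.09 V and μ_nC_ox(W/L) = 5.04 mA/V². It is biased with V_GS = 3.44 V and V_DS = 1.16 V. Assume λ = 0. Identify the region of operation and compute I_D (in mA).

V_ov = V_GS − V_TN = 3.44 − 1.09 = 2.35 V.
Since V_DS = 1.16 V < V_ov = 2.35 V, the device is in the triode region.
I_D = k_n [V_ov · V_DS − ½ V_DS²] = 5.04 × [2.35 × 1.16 − 0.5 × 1.16²] = 10.3 mA.

Triode; I_D = 10.3 mA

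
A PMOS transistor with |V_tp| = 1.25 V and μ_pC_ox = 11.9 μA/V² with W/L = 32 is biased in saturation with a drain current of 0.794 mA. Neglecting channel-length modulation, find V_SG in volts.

V_SG = 3.29 V

k_p = μ_pC_ox · (W/L) = 0.3808 mA/V².
In saturation I_D = ½ k_p (V_SG − |V_tp|)², so V_SG − |V_tp| = √(2 I_D / k_p) = √(2 × 0.794 / 0.3808) = 2.04 V.
V_SG = 1.25 + 2.04 = 3.29 V.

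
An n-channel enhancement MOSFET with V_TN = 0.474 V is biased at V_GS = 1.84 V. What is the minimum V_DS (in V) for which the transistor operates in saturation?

The boundary between triode and saturation is V_DS = V_GS − V_TN = V_ov.
V_ov = 1.84 − 0.474 = 1.37 V.

V_DS,sat = 1.37 V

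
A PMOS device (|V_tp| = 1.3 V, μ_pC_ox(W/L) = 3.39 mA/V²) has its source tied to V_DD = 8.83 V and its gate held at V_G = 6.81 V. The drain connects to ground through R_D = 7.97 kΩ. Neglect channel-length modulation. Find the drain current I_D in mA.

I_D = 0.879 mA

V_SG = V_DD − V_G = 8.83 − 6.81 = 2.02 V, so V_ov = 2.02 − 1.3 = 0.72 V.
Assume saturation: I_D = ½ k_p V_ov² = 0.5 × 3.39 × 0.72² = 0.879 mA, giving V_SD = V_DD − I_D R_D = 8.83 − 0.879 × 7.97 = 1.83 V.
V_SD = 1.83 V ≥ V_ov = 0.72 V, confirming saturation.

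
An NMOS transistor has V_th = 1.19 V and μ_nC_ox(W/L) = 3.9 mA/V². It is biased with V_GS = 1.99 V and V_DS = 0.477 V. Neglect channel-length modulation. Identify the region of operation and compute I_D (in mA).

Triode; I_D = 1.04 mA

V_ov = V_GS − V_th = 1.99 − 1.19 = 0.8 V.
Since V_DS = 0.477 V < V_ov = 0.8 V, the device is in the triode region.
I_D = k_n [V_ov · V_DS − ½ V_DS²] = 3.9 × [0.8 × 0.477 − 0.5 × 0.477²] = 1.04 mA.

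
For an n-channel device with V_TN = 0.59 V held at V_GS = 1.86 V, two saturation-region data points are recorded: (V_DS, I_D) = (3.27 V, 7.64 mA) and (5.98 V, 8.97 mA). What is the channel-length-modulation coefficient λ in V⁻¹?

With V_GS fixed, I_D ∝ (1 + λ V_DS) in saturation, so I_D2/I_D1 = (1 + λ V_DS2)/(1 + λ V_DS1).
8.97/7.64 = 1.174 = (1 + 5.98 λ)/(1 + 3.27 λ).
Solving: λ (I_D1 V_DS2 − I_D2 V_DS1) = I_D2 − I_D1, so λ = (8.97 − 7.64) / (7.64 × 5.98 − 8.97 × 3.27) = 1.33 / 16.4 = 0.0813 V⁻¹.

λ = 0.0813 V⁻¹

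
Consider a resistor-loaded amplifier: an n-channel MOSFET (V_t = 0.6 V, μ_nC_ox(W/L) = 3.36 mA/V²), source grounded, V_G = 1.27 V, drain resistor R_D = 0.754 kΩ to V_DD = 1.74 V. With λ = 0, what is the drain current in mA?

V_GS = V_G = 1.27 V, so V_ov = 1.27 − 0.6 = 0.67 V.
Assume saturation: I_D = ½ k_n V_ov² = 0.5 × 3.36 × 0.67² = 0.754 mA, giving V_DS = V_DD − I_D R_D = 1.74 − 0.754 × 0.754 = 1.17 V.
V_DS = 1.17 V ≥ V_ov = 0.67 V, confirming saturation.

I_D = 0.754 mA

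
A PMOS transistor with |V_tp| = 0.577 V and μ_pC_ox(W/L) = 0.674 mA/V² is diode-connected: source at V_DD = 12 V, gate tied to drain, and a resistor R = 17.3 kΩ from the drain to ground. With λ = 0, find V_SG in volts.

With gate tied to drain, V_SG = V_SD ≥ V_SG − |V_tp|, so the device is in saturation.
KCL at the drain: ½ k_p (V_SG − |V_tp|)² = (V_DD − V_SG)/R.
Let x = V_SG − 0.577. Then 5.83 x² + x − 11.42 = 0, giving x = 1.32 V (positive root), so V_SG = 1.89 V.
I_D = (V_DD − V_SG)/R = (12 − 1.89) / 17.3 = 0.584 mA.

V_SG = 1.89 V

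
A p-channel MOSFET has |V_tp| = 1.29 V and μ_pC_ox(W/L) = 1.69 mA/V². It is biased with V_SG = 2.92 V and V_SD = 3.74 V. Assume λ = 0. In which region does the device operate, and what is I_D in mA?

V_ov = V_SG − |V_tp| = 2.92 − 1.29 = 1.63 V.
Since V_SD = 3.74 V ≥ V_ov = 1.63 V, the device is in saturation.
I_D = ½ k_p V_ov² = 0.5 × 1.69 × 1.63² = 2.25 mA.

Saturation; I_D = 2.25 mA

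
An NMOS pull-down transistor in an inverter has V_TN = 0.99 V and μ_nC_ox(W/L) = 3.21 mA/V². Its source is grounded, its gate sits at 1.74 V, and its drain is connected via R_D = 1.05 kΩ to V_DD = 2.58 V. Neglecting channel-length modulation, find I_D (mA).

V_GS = V_G = 1.74 V, so V_ov = 1.74 − 0.99 = 0.75 V.
Assume saturation: I_D = ½ k_n V_ov² = 0.5 × 3.21 × 0.75² = 0.903 mA, giving V_DS = V_DD − I_D R_D = 2.58 − 0.903 × 1.05 = 1.63 V.
V_DS = 1.63 V ≥ V_ov = 0.75 V, confirming saturation.

I_D = 0.903 mA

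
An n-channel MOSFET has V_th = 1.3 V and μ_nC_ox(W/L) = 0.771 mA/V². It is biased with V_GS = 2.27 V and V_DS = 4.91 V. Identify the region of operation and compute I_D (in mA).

V_ov = V_GS − V_th = 2.27 − 1.3 = 0.97 V.
Since V_DS = 4.91 V ≥ V_ov = 0.97 V, the device is in saturation.
I_D = ½ k_n V_ov² = 0.5 × 0.771 × 0.97² = 0.363 mA.

Saturation; I_D = 0.363 mA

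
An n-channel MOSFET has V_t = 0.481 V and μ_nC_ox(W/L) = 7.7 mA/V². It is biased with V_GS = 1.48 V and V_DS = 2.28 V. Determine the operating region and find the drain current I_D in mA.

V_ov = V_GS − V_t = 1.48 − 0.481 = 0.999 V.
Since V_DS = 2.28 V ≥ V_ov = 0.999 V, the device is in saturation.
I_D = ½ k_n V_ov² = 0.5 × 7.7 × 0.999² = 3.84 mA.

Saturation; I_D = 3.84 mA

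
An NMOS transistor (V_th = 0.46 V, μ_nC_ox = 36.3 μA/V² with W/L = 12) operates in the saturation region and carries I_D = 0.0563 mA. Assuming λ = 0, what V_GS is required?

k_n = μ_nC_ox · (W/L) = 0.4356 mA/V².
In saturation I_D = ½ k_n (V_GS − V_th)², so V_GS − V_th = √(2 I_D / k_n) = √(2 × 0.0563 / 0.4356) = 0.508 V.
V_GS = 0.46 + 0.508 = 0.968 V.

V_GS = 0.968 V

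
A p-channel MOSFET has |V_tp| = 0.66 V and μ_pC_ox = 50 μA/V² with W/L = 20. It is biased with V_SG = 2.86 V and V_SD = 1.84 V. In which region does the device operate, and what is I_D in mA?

Triode; I_D = 2.36 mA

k_p = μ_pC_ox · (W/L) = 1 mA/V².
V_ov = V_SG − |V_tp| = 2.86 − 0.66 = 2.2 V.
Since V_SD = 1.84 V < V_ov = 2.2 V, the device is in the triode region.
I_D = k_p [V_ov · V_SD − ½ V_SD²] = 1 × [2.2 × 1.84 − 0.5 × 1.84²] = 2.36 mA.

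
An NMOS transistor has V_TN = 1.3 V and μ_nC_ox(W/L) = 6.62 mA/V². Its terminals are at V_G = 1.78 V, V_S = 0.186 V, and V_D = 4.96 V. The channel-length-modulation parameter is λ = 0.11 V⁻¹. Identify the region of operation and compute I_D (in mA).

V_GS = V_G − V_S = 1.78 − 0.186 = 1.59 V; V_DS = V_D − V_S = 4.96 − 0.186 = 4.77 V.
V_ov = V_GS − V_TN = 1.59 − 1.3 = 0.294 V.
Since V_DS = 4.77 V ≥ V_ov = 0.294 V, the device is in saturation.
I_D = ½ k_n V_ov² (1 + λ V_DS) = 0.5 × 6.62 × 0.294² × (1 + 0.11 × 4.77) = 0.436 mA.

Saturation; I_D = 0.436 mA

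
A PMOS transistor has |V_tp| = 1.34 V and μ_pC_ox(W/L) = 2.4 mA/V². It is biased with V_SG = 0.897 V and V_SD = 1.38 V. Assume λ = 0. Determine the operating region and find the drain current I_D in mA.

V_SG = 0.897 V < |V_tp| = 1.34 V, so the transistor is in cutoff.

Cutoff; I_D = 0 mA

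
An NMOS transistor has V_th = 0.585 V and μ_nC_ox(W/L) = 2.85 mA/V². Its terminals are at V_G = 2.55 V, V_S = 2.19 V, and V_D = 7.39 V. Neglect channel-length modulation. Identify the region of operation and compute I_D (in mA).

V_GS = V_G − V_S = 2.55 − 2.19 = 0.36 V; V_DS = V_D − V_S = 7.39 − 2.19 = 5.2 V.
V_GS = 0.36 V < V_th = 0.585 V, so the transistor is in cutoff.

Cutoff; I_D = 0 mA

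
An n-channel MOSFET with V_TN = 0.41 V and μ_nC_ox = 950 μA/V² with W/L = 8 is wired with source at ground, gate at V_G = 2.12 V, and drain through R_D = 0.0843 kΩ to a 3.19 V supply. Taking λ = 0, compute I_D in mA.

V_GS = V_G = 2.12 V, so V_ov = 2.12 − 0.41 = 1.71 V.
k_n = μ_nC_ox · (W/L) = 7.6 mA/V².
Assume saturation: I_D = ½ k_n V_ov² = 0.5 × 7.6 × 1.71² = 11.1 mA, giving V_DS = V_DD − I_D R_D = 3.19 − 11.1 × 0.0843 = 2.25 V.
V_DS = 2.25 V ≥ V_ov = 1.71 V, confirming saturation.

I_D = 11.1 mA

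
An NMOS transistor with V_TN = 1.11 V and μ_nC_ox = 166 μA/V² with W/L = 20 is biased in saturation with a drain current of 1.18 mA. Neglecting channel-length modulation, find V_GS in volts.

k_n = μ_nC_ox · (W/L) = 3.32 mA/V².
In saturation I_D = ½ k_n (V_GS − V_TN)², so V_GS − V_TN = √(2 I_D / k_n) = √(2 × 1.18 / 3.32) = 0.843 V.
V_GS = 1.11 + 0.843 = 1.95 V.

V_GS = 1.95 V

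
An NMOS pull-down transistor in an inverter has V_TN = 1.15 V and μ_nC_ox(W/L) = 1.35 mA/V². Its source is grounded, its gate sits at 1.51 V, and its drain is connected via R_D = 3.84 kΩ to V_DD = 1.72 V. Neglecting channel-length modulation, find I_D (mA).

I_D = 0.0875 mA

V_GS = V_G = 1.51 V, so V_ov = 1.51 − 1.15 = 0.36 V.
Assume saturation: I_D = ½ k_n V_ov² = 0.5 × 1.35 × 0.36² = 0.0875 mA, giving V_DS = V_DD − I_D R_D = 1.72 − 0.0875 × 3.84 = 1.38 V.
V_DS = 1.38 V ≥ V_ov = 0.36 V, confirming saturation.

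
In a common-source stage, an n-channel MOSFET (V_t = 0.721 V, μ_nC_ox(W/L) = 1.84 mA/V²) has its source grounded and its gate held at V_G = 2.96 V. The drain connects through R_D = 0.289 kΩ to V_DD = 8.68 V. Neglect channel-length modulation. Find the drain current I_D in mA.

V_GS = V_G = 2.96 V, so V_ov = 2.96 − 0.721 = 2.24 V.
Assume saturation: I_D = ½ k_n V_ov² = 0.5 × 1.84 × 2.24² = 4.61 mA, giving V_DS = V_DD − I_D R_D = 8.68 − 4.61 × 0.289 = 7.35 V.
V_DS = 7.35 V ≥ V_ov = 2.24 V, confirming saturation.

I_D = 4.61 mA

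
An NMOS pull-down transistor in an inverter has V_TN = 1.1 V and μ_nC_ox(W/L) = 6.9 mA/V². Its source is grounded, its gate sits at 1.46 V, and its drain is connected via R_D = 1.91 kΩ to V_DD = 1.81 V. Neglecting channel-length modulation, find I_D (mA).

I_D = 0.447 mA

V_GS = V_G = 1.46 V, so V_ov = 1.46 − 1.1 = 0.36 V.
Assume saturation: I_D = ½ k_n V_ov² = 0.5 × 6.9 × 0.36² = 0.447 mA, giving V_DS = V_DD − I_D R_D = 1.81 − 0.447 × 1.91 = 0.956 V.
V_DS = 0.956 V ≥ V_ov = 0.36 V, confirming saturation.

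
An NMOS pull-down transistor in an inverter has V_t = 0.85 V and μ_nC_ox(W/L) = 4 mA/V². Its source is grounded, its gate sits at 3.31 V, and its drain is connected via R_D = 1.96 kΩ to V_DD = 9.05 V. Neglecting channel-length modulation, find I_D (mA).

V_GS = V_G = 3.31 V, so V_ov = 3.31 − 0.85 = 2.46 V.
Assume saturation: I_D = ½ k_n V_ov² = 0.5 × 4 × 2.46² = 12.1 mA, giving V_DS = V_DD − I_D R_D = 9.05 − 12.1 × 1.96 = -14.7 V.
But -14.7 V < V_ov = 2.46 V, so the device is actually in triode.
In triode I_D = k_n[V_ov V_DS − ½ V_DS²] and I_D = (V_DD − V_DS)/R_D. Equating: 3.92 V_DS² − 20.29 V_DS + 9.05 = 0, giving V_DS = 0.493 V (the root below V_ov).
I_D = (9.05 − 0.493) / 1.96 = 4.37 mA.

I_D = 4.37 mA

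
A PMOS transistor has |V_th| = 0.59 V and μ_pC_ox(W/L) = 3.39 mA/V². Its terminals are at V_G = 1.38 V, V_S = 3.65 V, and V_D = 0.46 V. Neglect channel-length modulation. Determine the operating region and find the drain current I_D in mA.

V_SG = V_S − V_G = 3.65 − 1.38 = 2.27 V; V_SD = V_S − V_D = 3.65 − 0.46 = 3.19 V.
V_ov = V_SG − |V_th| = 2.27 − 0.59 = 1.68 V.
Since V_SD = 3.19 V ≥ V_ov = 1.68 V, the device is in saturation.
I_D = ½ k_p V_ov² = 0.5 × 3.39 × 1.68² = 4.78 mA.

Saturation; I_D = 4.78 mA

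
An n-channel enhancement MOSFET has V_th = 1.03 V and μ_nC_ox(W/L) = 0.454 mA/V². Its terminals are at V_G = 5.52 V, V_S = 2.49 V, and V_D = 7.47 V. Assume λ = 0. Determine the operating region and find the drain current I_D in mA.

Saturation; I_D = 0.908 mA

V_GS = V_G − V_S = 5.52 − 2.49 = 3.03 V; V_DS = V_D − V_S = 7.47 − 2.49 = 4.98 V.
V_ov = V_GS − V_th = 3.03 − 1.03 = 2 V.
Since V_DS = 4.98 V ≥ V_ov = 2 V, the device is in saturation.
I_D = ½ k_n V_ov² = 0.5 × 0.454 × 2² = 0.908 mA.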